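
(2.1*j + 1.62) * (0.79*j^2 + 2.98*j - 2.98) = 1.659*j^3 + 7.5378*j^2 - 1.4304*j - 4.8276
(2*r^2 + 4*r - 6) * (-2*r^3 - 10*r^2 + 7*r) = -4*r^5 - 28*r^4 - 14*r^3 + 88*r^2 - 42*r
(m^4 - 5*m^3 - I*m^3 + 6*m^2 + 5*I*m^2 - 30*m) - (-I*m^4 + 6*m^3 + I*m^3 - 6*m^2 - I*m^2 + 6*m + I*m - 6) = m^4 + I*m^4 - 11*m^3 - 2*I*m^3 + 12*m^2 + 6*I*m^2 - 36*m - I*m + 6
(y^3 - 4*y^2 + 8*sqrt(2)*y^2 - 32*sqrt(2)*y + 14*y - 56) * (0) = 0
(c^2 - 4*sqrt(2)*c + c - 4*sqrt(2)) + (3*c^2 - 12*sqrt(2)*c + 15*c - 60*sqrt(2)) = 4*c^2 - 16*sqrt(2)*c + 16*c - 64*sqrt(2)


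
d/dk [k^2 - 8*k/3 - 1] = 2*k - 8/3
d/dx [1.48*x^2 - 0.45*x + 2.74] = 2.96*x - 0.45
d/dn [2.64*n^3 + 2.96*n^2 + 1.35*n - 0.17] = 7.92*n^2 + 5.92*n + 1.35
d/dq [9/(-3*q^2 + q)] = 9*(6*q - 1)/(q^2*(3*q - 1)^2)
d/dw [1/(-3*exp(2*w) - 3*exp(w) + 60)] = (2*exp(w) + 1)*exp(w)/(3*(exp(2*w) + exp(w) - 20)^2)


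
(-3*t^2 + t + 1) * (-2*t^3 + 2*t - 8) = 6*t^5 - 2*t^4 - 8*t^3 + 26*t^2 - 6*t - 8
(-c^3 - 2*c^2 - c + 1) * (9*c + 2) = -9*c^4 - 20*c^3 - 13*c^2 + 7*c + 2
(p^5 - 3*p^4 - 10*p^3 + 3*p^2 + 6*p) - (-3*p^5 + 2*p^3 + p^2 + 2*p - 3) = 4*p^5 - 3*p^4 - 12*p^3 + 2*p^2 + 4*p + 3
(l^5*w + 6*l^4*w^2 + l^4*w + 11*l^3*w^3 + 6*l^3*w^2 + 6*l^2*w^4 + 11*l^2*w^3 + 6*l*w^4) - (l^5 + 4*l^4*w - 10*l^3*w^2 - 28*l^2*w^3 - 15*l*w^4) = l^5*w - l^5 + 6*l^4*w^2 - 3*l^4*w + 11*l^3*w^3 + 16*l^3*w^2 + 6*l^2*w^4 + 39*l^2*w^3 + 21*l*w^4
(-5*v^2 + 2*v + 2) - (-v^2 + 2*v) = 2 - 4*v^2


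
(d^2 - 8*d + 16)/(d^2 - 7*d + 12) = (d - 4)/(d - 3)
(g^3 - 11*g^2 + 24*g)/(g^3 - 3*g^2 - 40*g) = (g - 3)/(g + 5)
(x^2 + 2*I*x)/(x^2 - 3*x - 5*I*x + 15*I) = x*(x + 2*I)/(x^2 - 3*x - 5*I*x + 15*I)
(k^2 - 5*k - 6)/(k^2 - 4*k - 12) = (k + 1)/(k + 2)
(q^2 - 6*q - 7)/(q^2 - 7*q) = (q + 1)/q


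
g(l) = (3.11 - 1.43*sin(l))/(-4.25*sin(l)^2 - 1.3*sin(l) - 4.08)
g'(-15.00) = 0.30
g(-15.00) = -0.80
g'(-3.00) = -0.38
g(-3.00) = -0.83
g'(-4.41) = -0.10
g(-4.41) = -0.19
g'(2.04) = -0.17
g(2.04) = -0.21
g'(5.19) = -0.21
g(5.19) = -0.70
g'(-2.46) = 0.29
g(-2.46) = -0.81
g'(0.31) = 0.70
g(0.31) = -0.55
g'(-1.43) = -0.06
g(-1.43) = -0.65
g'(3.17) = -0.56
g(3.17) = -0.78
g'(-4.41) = -0.10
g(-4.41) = -0.19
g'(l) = (3.11 - 1.43*sin(l))*(8.5*sin(l)*cos(l) + 1.3*cos(l))/(-4.25*sin(l)^2 - 1.3*sin(l) - 4.08)^2 - 1.43*cos(l)/(-4.25*sin(l)^2 - 1.3*sin(l) - 4.08) = (-6.0775*sin(l)^2 + 26.435*sin(l) + 9.8774)*cos(l)/(18.0625*sin(l)^4 + 11.05*sin(l)^3 + 36.37*sin(l)^2 + 10.608*sin(l) + 16.6464)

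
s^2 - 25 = (s - 5)*(s + 5)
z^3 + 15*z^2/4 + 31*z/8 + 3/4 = (z + 1/4)*(z + 3/2)*(z + 2)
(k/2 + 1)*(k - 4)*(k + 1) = k^3/2 - k^2/2 - 5*k - 4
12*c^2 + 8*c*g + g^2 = (2*c + g)*(6*c + g)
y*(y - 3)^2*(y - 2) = y^4 - 8*y^3 + 21*y^2 - 18*y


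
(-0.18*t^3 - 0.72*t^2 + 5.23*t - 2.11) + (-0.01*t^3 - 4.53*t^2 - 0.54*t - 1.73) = -0.19*t^3 - 5.25*t^2 + 4.69*t - 3.84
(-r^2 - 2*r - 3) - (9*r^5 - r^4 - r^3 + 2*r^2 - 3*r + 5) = -9*r^5 + r^4 + r^3 - 3*r^2 + r - 8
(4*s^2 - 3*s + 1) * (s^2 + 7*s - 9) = 4*s^4 + 25*s^3 - 56*s^2 + 34*s - 9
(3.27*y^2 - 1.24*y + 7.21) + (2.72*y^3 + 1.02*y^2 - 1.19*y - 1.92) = 2.72*y^3 + 4.29*y^2 - 2.43*y + 5.29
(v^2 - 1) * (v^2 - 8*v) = v^4 - 8*v^3 - v^2 + 8*v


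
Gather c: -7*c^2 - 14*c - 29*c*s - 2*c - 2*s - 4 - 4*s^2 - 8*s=-7*c^2 + c*(-29*s - 16) - 4*s^2 - 10*s - 4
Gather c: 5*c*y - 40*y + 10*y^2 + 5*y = 5*c*y + 10*y^2 - 35*y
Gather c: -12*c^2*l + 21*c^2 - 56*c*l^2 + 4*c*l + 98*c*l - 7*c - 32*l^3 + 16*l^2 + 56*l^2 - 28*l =c^2*(21 - 12*l) + c*(-56*l^2 + 102*l - 7) - 32*l^3 + 72*l^2 - 28*l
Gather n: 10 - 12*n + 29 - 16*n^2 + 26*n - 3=-16*n^2 + 14*n + 36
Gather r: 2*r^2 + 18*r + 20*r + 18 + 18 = 2*r^2 + 38*r + 36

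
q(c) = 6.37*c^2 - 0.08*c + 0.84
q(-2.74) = 48.88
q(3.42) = 75.07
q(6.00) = 229.68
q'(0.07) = 0.81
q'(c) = 12.74*c - 0.08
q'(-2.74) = -34.99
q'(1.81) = 22.98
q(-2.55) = 42.46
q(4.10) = 107.59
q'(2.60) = 33.04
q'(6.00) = 76.36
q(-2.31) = 35.02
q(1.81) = 21.56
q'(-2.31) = -29.51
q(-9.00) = 517.53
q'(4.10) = 52.15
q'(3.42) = 43.49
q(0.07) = 0.87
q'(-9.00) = -114.74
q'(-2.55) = -32.57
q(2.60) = 43.69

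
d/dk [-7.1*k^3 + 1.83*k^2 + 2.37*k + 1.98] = -21.3*k^2 + 3.66*k + 2.37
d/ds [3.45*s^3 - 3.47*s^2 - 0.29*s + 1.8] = 10.35*s^2 - 6.94*s - 0.29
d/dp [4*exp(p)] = 4*exp(p)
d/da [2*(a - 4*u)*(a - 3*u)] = 4*a - 14*u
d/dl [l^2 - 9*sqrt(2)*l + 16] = 2*l - 9*sqrt(2)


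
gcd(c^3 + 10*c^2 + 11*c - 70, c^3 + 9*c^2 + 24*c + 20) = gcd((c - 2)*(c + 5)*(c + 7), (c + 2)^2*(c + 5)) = c + 5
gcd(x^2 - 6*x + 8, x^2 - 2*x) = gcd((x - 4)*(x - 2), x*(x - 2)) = x - 2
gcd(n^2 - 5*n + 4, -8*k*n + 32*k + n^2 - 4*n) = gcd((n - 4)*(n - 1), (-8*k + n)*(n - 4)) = n - 4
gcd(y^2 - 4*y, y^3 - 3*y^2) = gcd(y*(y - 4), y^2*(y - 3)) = y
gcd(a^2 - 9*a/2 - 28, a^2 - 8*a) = a - 8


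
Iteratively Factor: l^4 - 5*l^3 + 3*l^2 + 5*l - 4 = (l - 1)*(l^3 - 4*l^2 - l + 4) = (l - 4)*(l - 1)*(l^2 - 1) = (l - 4)*(l - 1)^2*(l + 1)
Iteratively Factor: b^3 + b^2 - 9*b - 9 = (b + 3)*(b^2 - 2*b - 3) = (b + 1)*(b + 3)*(b - 3)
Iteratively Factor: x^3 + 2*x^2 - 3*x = (x - 1)*(x^2 + 3*x) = (x - 1)*(x + 3)*(x)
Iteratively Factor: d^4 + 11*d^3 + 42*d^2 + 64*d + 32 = (d + 1)*(d^3 + 10*d^2 + 32*d + 32) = (d + 1)*(d + 2)*(d^2 + 8*d + 16) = (d + 1)*(d + 2)*(d + 4)*(d + 4)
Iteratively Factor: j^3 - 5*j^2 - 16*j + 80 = (j - 5)*(j^2 - 16) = (j - 5)*(j + 4)*(j - 4)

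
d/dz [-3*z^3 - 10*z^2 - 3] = z*(-9*z - 20)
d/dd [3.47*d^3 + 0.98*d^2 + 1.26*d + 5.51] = 10.41*d^2 + 1.96*d + 1.26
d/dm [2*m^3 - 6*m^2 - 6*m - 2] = 6*m^2 - 12*m - 6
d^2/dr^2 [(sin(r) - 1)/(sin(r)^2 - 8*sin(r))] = (-sin(r)^2 - 4*sin(r) - 22 + 58/sin(r) + 48/sin(r)^2 - 128/sin(r)^3)/(sin(r) - 8)^3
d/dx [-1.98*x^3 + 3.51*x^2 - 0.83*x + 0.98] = -5.94*x^2 + 7.02*x - 0.83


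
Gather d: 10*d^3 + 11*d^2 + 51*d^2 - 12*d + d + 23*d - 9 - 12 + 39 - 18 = 10*d^3 + 62*d^2 + 12*d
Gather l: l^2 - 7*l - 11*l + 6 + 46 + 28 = l^2 - 18*l + 80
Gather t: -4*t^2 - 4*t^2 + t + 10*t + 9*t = -8*t^2 + 20*t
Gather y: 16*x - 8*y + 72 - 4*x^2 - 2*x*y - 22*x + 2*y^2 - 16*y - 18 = -4*x^2 - 6*x + 2*y^2 + y*(-2*x - 24) + 54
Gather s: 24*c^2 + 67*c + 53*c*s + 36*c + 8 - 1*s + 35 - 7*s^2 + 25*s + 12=24*c^2 + 103*c - 7*s^2 + s*(53*c + 24) + 55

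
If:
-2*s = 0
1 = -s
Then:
No Solution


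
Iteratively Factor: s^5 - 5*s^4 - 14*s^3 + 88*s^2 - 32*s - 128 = (s - 2)*(s^4 - 3*s^3 - 20*s^2 + 48*s + 64) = (s - 4)*(s - 2)*(s^3 + s^2 - 16*s - 16) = (s - 4)*(s - 2)*(s + 4)*(s^2 - 3*s - 4) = (s - 4)^2*(s - 2)*(s + 4)*(s + 1)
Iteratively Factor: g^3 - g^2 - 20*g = (g + 4)*(g^2 - 5*g) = (g - 5)*(g + 4)*(g)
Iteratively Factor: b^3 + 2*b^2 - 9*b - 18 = (b - 3)*(b^2 + 5*b + 6) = (b - 3)*(b + 2)*(b + 3)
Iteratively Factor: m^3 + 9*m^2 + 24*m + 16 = (m + 4)*(m^2 + 5*m + 4) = (m + 4)^2*(m + 1)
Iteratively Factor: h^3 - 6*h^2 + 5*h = (h - 1)*(h^2 - 5*h) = h*(h - 1)*(h - 5)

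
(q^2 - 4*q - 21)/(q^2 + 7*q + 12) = (q - 7)/(q + 4)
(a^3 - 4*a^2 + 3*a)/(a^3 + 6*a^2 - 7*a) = (a - 3)/(a + 7)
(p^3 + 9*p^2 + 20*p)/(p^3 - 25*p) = (p + 4)/(p - 5)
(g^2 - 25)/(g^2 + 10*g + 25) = (g - 5)/(g + 5)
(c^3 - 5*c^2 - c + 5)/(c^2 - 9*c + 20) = (c^2 - 1)/(c - 4)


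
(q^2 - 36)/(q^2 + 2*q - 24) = (q - 6)/(q - 4)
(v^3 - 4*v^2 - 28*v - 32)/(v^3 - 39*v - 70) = (v^2 - 6*v - 16)/(v^2 - 2*v - 35)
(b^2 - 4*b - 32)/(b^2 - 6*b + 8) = (b^2 - 4*b - 32)/(b^2 - 6*b + 8)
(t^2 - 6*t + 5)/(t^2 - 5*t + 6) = (t^2 - 6*t + 5)/(t^2 - 5*t + 6)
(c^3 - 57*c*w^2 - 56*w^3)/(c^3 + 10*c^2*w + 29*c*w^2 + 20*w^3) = (c^2 - c*w - 56*w^2)/(c^2 + 9*c*w + 20*w^2)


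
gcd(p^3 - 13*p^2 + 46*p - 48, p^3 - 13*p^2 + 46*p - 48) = p^3 - 13*p^2 + 46*p - 48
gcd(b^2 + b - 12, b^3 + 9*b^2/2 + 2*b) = b + 4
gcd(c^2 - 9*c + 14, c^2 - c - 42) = c - 7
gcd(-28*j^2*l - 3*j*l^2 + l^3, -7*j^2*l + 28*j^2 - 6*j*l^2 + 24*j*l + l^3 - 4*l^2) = 7*j - l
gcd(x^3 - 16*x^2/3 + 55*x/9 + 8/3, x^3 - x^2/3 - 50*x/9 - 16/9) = x^2 - 7*x/3 - 8/9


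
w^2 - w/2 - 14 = (w - 4)*(w + 7/2)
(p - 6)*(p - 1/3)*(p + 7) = p^3 + 2*p^2/3 - 127*p/3 + 14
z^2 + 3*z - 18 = (z - 3)*(z + 6)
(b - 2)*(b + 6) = b^2 + 4*b - 12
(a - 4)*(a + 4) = a^2 - 16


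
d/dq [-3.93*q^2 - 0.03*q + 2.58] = -7.86*q - 0.03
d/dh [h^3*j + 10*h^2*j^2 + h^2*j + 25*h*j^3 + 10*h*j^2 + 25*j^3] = j*(3*h^2 + 20*h*j + 2*h + 25*j^2 + 10*j)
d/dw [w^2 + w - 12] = 2*w + 1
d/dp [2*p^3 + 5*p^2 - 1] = 2*p*(3*p + 5)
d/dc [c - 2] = 1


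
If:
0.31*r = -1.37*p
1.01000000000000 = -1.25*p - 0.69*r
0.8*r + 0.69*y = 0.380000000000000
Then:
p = 0.56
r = -2.48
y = 3.43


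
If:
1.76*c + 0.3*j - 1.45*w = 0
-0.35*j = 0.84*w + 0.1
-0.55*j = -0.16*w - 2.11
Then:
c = -1.84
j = 3.39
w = -1.53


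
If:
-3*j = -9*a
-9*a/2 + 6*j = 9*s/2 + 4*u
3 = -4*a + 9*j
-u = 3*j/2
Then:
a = 3/23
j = 9/23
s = 21/23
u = -27/46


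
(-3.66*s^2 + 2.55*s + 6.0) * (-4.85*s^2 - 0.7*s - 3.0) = 17.751*s^4 - 9.8055*s^3 - 19.905*s^2 - 11.85*s - 18.0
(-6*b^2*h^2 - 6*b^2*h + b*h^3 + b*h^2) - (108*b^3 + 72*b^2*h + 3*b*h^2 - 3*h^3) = -108*b^3 - 6*b^2*h^2 - 78*b^2*h + b*h^3 - 2*b*h^2 + 3*h^3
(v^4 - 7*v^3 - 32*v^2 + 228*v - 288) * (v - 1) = v^5 - 8*v^4 - 25*v^3 + 260*v^2 - 516*v + 288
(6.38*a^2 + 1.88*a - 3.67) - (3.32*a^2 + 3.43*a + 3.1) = 3.06*a^2 - 1.55*a - 6.77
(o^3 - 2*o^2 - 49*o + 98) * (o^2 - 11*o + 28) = o^5 - 13*o^4 + o^3 + 581*o^2 - 2450*o + 2744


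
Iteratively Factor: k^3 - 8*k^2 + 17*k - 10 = (k - 2)*(k^2 - 6*k + 5) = (k - 2)*(k - 1)*(k - 5)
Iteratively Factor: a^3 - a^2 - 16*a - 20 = (a - 5)*(a^2 + 4*a + 4) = (a - 5)*(a + 2)*(a + 2)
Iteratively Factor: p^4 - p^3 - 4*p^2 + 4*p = (p)*(p^3 - p^2 - 4*p + 4) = p*(p + 2)*(p^2 - 3*p + 2) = p*(p - 2)*(p + 2)*(p - 1)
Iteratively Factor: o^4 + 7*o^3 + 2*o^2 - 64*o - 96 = (o + 2)*(o^3 + 5*o^2 - 8*o - 48) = (o - 3)*(o + 2)*(o^2 + 8*o + 16) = (o - 3)*(o + 2)*(o + 4)*(o + 4)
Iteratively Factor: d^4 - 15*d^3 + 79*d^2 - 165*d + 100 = (d - 5)*(d^3 - 10*d^2 + 29*d - 20) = (d - 5)*(d - 1)*(d^2 - 9*d + 20) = (d - 5)*(d - 4)*(d - 1)*(d - 5)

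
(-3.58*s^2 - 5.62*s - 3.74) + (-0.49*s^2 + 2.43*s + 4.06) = -4.07*s^2 - 3.19*s + 0.319999999999999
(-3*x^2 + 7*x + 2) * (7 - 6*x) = 18*x^3 - 63*x^2 + 37*x + 14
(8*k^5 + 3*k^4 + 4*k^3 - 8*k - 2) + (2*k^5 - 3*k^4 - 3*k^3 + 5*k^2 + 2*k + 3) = 10*k^5 + k^3 + 5*k^2 - 6*k + 1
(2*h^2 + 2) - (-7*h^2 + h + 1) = 9*h^2 - h + 1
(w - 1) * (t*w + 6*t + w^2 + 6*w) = t*w^2 + 5*t*w - 6*t + w^3 + 5*w^2 - 6*w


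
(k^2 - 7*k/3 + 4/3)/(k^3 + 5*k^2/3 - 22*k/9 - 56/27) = 9*(k - 1)/(9*k^2 + 27*k + 14)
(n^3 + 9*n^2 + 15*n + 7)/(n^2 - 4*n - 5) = (n^2 + 8*n + 7)/(n - 5)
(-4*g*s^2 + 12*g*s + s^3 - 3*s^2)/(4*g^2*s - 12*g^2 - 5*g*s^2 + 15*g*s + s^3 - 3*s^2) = s/(-g + s)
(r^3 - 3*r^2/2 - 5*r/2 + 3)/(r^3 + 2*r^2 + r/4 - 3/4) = 2*(r^2 - 3*r + 2)/(2*r^2 + r - 1)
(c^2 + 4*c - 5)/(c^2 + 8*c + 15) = (c - 1)/(c + 3)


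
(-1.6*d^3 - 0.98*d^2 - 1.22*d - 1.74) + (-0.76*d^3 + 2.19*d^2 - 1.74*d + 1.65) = -2.36*d^3 + 1.21*d^2 - 2.96*d - 0.0900000000000001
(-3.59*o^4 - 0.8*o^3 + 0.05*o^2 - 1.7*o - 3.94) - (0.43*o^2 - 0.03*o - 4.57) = -3.59*o^4 - 0.8*o^3 - 0.38*o^2 - 1.67*o + 0.63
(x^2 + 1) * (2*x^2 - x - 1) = 2*x^4 - x^3 + x^2 - x - 1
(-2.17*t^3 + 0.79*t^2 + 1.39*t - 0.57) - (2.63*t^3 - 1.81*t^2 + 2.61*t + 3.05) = -4.8*t^3 + 2.6*t^2 - 1.22*t - 3.62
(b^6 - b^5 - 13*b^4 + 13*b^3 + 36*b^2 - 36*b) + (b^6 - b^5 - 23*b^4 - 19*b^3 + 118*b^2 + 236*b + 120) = 2*b^6 - 2*b^5 - 36*b^4 - 6*b^3 + 154*b^2 + 200*b + 120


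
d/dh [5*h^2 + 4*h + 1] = 10*h + 4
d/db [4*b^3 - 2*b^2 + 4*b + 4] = 12*b^2 - 4*b + 4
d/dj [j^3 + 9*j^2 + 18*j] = 3*j^2 + 18*j + 18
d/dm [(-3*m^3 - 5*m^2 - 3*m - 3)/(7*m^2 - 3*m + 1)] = (-21*m^4 + 18*m^3 + 27*m^2 + 32*m - 12)/(49*m^4 - 42*m^3 + 23*m^2 - 6*m + 1)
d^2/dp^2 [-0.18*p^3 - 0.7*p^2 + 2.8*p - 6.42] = -1.08*p - 1.4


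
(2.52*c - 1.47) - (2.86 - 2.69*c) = 5.21*c - 4.33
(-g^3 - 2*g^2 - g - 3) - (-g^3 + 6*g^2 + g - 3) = -8*g^2 - 2*g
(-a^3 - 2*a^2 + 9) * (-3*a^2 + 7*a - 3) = 3*a^5 - a^4 - 11*a^3 - 21*a^2 + 63*a - 27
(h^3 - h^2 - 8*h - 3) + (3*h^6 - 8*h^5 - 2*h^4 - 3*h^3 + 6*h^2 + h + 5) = 3*h^6 - 8*h^5 - 2*h^4 - 2*h^3 + 5*h^2 - 7*h + 2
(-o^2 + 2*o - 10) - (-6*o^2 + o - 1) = 5*o^2 + o - 9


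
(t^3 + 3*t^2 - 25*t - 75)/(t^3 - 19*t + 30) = (t^2 - 2*t - 15)/(t^2 - 5*t + 6)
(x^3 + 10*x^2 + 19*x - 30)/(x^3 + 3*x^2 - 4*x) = (x^2 + 11*x + 30)/(x*(x + 4))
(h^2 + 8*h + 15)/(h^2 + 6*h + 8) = (h^2 + 8*h + 15)/(h^2 + 6*h + 8)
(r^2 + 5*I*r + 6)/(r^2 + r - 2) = (r^2 + 5*I*r + 6)/(r^2 + r - 2)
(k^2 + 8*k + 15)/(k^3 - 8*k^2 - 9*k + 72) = (k + 5)/(k^2 - 11*k + 24)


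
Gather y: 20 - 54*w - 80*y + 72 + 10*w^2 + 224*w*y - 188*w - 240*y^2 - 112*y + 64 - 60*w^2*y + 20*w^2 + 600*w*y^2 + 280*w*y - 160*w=30*w^2 - 402*w + y^2*(600*w - 240) + y*(-60*w^2 + 504*w - 192) + 156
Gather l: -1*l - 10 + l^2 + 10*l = l^2 + 9*l - 10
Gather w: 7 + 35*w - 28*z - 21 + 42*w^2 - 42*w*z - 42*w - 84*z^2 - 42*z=42*w^2 + w*(-42*z - 7) - 84*z^2 - 70*z - 14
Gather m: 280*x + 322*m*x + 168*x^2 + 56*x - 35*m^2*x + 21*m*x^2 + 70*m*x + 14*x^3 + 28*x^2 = -35*m^2*x + m*(21*x^2 + 392*x) + 14*x^3 + 196*x^2 + 336*x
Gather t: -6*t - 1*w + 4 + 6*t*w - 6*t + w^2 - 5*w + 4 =t*(6*w - 12) + w^2 - 6*w + 8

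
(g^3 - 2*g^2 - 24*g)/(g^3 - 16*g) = (g - 6)/(g - 4)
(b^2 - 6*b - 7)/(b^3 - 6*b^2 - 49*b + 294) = (b + 1)/(b^2 + b - 42)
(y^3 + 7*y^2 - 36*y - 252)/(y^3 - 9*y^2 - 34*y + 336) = (y^2 + y - 42)/(y^2 - 15*y + 56)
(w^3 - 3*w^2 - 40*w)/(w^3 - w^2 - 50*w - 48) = w*(w + 5)/(w^2 + 7*w + 6)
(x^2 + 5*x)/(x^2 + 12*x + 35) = x/(x + 7)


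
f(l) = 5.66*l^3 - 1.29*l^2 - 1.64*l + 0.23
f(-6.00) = -1258.93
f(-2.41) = -82.54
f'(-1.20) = 25.91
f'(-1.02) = 18.66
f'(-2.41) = 103.20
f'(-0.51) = 4.09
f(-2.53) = -95.54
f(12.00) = 9575.27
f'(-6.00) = 625.12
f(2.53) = 79.48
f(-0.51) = -0.02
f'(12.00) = 2412.52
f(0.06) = 0.13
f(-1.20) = -9.44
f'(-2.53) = 113.57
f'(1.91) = 55.38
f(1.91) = 31.83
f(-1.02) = -5.45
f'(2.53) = 100.52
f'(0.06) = -1.73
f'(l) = 16.98*l^2 - 2.58*l - 1.64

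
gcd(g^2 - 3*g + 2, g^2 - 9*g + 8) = g - 1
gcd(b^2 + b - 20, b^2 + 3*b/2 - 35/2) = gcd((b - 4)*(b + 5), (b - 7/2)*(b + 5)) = b + 5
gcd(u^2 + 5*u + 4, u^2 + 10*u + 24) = u + 4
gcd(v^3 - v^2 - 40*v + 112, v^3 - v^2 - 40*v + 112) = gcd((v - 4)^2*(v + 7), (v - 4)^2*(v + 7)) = v^3 - v^2 - 40*v + 112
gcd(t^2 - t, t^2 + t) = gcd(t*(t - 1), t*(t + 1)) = t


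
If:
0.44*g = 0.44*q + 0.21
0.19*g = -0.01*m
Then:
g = q + 0.477272727272727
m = -19.0*q - 9.06818181818182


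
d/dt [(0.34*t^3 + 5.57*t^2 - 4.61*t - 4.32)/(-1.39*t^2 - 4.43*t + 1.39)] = (-0.4726*t^4 - 3.0124*t^3 - 29.6652*t^2 + 3.475*t - 25.5455)/(1.9321*t^4 + 12.3154*t^3 + 15.7607*t^2 - 12.3154*t + 1.9321)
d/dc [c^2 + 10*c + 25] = 2*c + 10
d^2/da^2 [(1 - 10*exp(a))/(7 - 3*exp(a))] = (201*exp(a) + 469)*exp(a)/(27*exp(3*a) - 189*exp(2*a) + 441*exp(a) - 343)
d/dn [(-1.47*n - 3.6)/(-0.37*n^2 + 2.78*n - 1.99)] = (-0.5439*n^2 - 2.664*n + 12.9333)/(0.1369*n^4 - 2.0572*n^3 + 9.201*n^2 - 11.0644*n + 3.9601)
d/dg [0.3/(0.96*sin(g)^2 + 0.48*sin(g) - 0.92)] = -(0.576*sin(g) + 0.144)*cos(g)/(0.96*sin(g)^2 + 0.48*sin(g) - 0.92)^2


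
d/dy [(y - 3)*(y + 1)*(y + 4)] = 3*y^2 + 4*y - 11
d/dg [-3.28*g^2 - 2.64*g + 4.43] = -6.56*g - 2.64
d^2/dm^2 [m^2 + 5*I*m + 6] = 2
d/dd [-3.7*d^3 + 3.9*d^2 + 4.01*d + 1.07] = -11.1*d^2 + 7.8*d + 4.01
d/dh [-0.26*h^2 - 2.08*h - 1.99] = -0.52*h - 2.08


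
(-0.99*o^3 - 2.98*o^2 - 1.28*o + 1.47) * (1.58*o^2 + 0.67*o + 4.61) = -1.5642*o^5 - 5.3717*o^4 - 8.5829*o^3 - 12.2728*o^2 - 4.9159*o + 6.7767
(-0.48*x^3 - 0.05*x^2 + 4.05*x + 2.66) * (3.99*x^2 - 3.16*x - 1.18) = -1.9152*x^5 + 1.3173*x^4 + 16.8839*x^3 - 2.1256*x^2 - 13.1846*x - 3.1388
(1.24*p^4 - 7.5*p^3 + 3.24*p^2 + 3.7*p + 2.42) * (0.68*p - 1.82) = 0.8432*p^5 - 7.3568*p^4 + 15.8532*p^3 - 3.3808*p^2 - 5.0884*p - 4.4044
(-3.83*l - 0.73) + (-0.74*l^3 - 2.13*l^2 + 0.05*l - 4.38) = -0.74*l^3 - 2.13*l^2 - 3.78*l - 5.11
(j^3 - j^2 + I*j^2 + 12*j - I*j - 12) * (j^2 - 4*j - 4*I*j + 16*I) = j^5 - 5*j^4 - 3*I*j^4 + 20*j^3 + 15*I*j^3 - 80*j^2 - 60*I*j^2 + 64*j + 240*I*j - 192*I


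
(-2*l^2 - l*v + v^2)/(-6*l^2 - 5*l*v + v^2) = (-2*l + v)/(-6*l + v)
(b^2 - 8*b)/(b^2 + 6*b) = (b - 8)/(b + 6)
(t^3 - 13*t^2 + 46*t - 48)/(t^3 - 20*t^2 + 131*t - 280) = (t^2 - 5*t + 6)/(t^2 - 12*t + 35)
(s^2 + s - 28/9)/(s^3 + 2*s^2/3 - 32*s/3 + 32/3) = (s + 7/3)/(s^2 + 2*s - 8)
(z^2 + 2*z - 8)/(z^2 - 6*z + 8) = (z + 4)/(z - 4)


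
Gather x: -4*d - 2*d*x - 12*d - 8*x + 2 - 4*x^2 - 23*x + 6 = -16*d - 4*x^2 + x*(-2*d - 31) + 8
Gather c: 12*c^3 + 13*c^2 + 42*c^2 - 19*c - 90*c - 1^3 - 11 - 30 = 12*c^3 + 55*c^2 - 109*c - 42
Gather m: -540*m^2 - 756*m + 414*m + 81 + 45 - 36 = -540*m^2 - 342*m + 90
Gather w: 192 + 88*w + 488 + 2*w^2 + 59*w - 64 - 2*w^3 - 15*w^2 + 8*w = -2*w^3 - 13*w^2 + 155*w + 616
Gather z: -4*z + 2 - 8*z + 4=6 - 12*z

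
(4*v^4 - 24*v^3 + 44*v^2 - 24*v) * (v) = 4*v^5 - 24*v^4 + 44*v^3 - 24*v^2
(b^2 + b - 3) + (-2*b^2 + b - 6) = -b^2 + 2*b - 9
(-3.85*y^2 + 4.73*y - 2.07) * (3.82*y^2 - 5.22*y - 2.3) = -14.707*y^4 + 38.1656*y^3 - 23.743*y^2 - 0.0736000000000008*y + 4.761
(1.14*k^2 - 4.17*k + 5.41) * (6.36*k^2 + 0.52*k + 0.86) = 7.2504*k^4 - 25.9284*k^3 + 33.2196*k^2 - 0.773*k + 4.6526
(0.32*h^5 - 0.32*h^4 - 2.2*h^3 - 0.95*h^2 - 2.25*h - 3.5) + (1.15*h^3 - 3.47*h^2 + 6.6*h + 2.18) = 0.32*h^5 - 0.32*h^4 - 1.05*h^3 - 4.42*h^2 + 4.35*h - 1.32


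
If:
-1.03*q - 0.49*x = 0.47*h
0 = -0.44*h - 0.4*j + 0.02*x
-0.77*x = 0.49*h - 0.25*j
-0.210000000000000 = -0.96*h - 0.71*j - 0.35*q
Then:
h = 1.39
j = -1.59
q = 0.03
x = -1.40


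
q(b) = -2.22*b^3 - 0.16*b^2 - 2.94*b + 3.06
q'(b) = -6.66*b^2 - 0.32*b - 2.94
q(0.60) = 0.76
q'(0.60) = -5.53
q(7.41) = -930.76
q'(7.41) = -371.00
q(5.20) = -328.70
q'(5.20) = -184.69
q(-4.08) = 163.17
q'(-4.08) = -112.50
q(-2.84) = 60.97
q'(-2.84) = -55.75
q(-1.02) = 8.25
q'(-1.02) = -9.54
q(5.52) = -391.44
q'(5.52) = -207.64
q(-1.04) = 8.44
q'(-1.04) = -9.81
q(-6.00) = 494.46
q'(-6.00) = -240.78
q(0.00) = 3.06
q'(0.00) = -2.94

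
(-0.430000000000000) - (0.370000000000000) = -0.800000000000000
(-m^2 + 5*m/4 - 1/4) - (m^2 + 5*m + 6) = -2*m^2 - 15*m/4 - 25/4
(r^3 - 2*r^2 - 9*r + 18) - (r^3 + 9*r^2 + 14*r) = -11*r^2 - 23*r + 18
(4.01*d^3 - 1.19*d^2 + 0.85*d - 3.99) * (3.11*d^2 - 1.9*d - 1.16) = 12.4711*d^5 - 11.3199*d^4 + 0.2529*d^3 - 12.6435*d^2 + 6.595*d + 4.6284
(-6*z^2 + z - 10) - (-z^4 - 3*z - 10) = z^4 - 6*z^2 + 4*z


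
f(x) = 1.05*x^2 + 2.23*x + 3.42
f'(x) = 2.1*x + 2.23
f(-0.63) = 2.43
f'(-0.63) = 0.91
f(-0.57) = 2.49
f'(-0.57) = 1.03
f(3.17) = 21.04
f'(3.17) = 8.89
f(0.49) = 4.76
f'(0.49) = 3.26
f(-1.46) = 2.40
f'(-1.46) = -0.84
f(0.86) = 6.11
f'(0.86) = 4.04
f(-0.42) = 2.67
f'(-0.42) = 1.35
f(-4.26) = 12.98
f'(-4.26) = -6.72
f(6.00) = 54.60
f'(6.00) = 14.83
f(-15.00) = 206.22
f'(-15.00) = -29.27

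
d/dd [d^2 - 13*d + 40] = 2*d - 13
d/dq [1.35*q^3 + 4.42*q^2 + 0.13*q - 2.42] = 4.05*q^2 + 8.84*q + 0.13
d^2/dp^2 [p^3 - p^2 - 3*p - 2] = 6*p - 2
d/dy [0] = 0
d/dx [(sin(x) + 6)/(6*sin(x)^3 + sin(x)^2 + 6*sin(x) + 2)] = -(12*sin(x)^3 + 109*sin(x)^2 + 12*sin(x) + 34)*cos(x)/(6*sin(x)^3 + sin(x)^2 + 6*sin(x) + 2)^2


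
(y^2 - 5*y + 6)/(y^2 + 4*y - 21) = (y - 2)/(y + 7)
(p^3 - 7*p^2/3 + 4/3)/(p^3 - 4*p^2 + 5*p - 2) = (p + 2/3)/(p - 1)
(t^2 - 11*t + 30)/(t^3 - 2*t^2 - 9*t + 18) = (t^2 - 11*t + 30)/(t^3 - 2*t^2 - 9*t + 18)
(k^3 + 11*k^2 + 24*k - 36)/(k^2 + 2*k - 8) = (k^3 + 11*k^2 + 24*k - 36)/(k^2 + 2*k - 8)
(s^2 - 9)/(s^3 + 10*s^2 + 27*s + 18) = (s - 3)/(s^2 + 7*s + 6)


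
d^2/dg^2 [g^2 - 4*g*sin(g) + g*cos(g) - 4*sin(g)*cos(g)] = 4*g*sin(g) - g*cos(g) - 2*sin(g) + 8*sin(2*g) - 8*cos(g) + 2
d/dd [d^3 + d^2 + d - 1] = 3*d^2 + 2*d + 1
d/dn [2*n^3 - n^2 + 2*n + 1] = 6*n^2 - 2*n + 2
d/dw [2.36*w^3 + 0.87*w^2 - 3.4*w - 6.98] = 7.08*w^2 + 1.74*w - 3.4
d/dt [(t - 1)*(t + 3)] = 2*t + 2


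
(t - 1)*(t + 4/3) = t^2 + t/3 - 4/3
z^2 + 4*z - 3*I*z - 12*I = (z + 4)*(z - 3*I)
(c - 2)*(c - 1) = c^2 - 3*c + 2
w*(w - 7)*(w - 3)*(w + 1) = w^4 - 9*w^3 + 11*w^2 + 21*w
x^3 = x^3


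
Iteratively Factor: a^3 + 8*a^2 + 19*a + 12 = (a + 4)*(a^2 + 4*a + 3) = (a + 1)*(a + 4)*(a + 3)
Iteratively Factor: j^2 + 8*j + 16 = (j + 4)*(j + 4)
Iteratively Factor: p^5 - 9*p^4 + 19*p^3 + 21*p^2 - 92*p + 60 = (p - 2)*(p^4 - 7*p^3 + 5*p^2 + 31*p - 30) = (p - 3)*(p - 2)*(p^3 - 4*p^2 - 7*p + 10) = (p - 3)*(p - 2)*(p + 2)*(p^2 - 6*p + 5) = (p - 3)*(p - 2)*(p - 1)*(p + 2)*(p - 5)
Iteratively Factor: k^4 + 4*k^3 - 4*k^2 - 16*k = (k - 2)*(k^3 + 6*k^2 + 8*k) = k*(k - 2)*(k^2 + 6*k + 8) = k*(k - 2)*(k + 2)*(k + 4)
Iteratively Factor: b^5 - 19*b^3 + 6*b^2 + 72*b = (b - 3)*(b^4 + 3*b^3 - 10*b^2 - 24*b) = (b - 3)^2*(b^3 + 6*b^2 + 8*b) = (b - 3)^2*(b + 2)*(b^2 + 4*b) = (b - 3)^2*(b + 2)*(b + 4)*(b)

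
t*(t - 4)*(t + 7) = t^3 + 3*t^2 - 28*t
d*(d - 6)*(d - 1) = d^3 - 7*d^2 + 6*d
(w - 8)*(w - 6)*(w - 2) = w^3 - 16*w^2 + 76*w - 96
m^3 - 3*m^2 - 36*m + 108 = (m - 6)*(m - 3)*(m + 6)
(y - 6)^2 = y^2 - 12*y + 36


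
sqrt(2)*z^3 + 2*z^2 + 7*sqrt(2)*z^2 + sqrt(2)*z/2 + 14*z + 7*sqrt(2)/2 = (z + 7)*(z + sqrt(2)/2)*(sqrt(2)*z + 1)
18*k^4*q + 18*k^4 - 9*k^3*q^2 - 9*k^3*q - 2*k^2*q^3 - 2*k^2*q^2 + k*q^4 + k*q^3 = (-3*k + q)*(-2*k + q)*(3*k + q)*(k*q + k)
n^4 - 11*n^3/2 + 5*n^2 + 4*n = n*(n - 4)*(n - 2)*(n + 1/2)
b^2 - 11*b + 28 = (b - 7)*(b - 4)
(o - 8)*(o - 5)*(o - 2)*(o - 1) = o^4 - 16*o^3 + 81*o^2 - 146*o + 80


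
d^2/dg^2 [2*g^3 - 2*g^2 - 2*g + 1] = 12*g - 4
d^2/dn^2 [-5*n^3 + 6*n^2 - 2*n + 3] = 12 - 30*n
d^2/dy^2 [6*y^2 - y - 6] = 12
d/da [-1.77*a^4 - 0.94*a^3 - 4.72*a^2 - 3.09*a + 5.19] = -7.08*a^3 - 2.82*a^2 - 9.44*a - 3.09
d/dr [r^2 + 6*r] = 2*r + 6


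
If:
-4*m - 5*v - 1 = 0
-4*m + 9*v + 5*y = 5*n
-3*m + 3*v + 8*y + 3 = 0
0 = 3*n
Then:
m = -132/313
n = 0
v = 43/313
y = -183/313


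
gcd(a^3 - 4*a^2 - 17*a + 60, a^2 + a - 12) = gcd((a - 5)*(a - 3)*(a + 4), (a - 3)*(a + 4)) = a^2 + a - 12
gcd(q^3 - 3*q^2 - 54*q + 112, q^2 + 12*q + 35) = q + 7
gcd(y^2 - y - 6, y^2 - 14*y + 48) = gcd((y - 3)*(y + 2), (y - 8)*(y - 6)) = 1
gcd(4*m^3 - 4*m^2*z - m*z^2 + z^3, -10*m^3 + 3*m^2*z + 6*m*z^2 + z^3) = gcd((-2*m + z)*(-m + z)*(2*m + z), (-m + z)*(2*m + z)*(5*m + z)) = -2*m^2 + m*z + z^2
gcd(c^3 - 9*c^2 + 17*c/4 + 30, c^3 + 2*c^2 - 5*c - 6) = 1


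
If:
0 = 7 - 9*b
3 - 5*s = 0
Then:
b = 7/9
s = 3/5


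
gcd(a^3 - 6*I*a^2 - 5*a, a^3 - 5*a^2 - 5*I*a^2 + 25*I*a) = a^2 - 5*I*a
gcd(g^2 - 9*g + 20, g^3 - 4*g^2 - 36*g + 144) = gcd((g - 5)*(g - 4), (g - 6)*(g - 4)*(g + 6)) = g - 4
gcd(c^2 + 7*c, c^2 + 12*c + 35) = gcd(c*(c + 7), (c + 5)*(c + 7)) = c + 7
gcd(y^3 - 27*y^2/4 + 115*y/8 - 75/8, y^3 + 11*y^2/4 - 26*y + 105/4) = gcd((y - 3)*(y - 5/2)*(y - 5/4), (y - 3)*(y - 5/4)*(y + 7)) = y^2 - 17*y/4 + 15/4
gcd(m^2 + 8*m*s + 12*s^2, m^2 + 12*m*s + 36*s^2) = m + 6*s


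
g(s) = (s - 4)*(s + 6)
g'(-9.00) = -16.00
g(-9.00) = 39.00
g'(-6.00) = -10.00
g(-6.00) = 0.00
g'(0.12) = 2.24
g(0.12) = -23.75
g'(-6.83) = -11.66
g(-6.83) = 8.99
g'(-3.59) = -5.18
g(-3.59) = -18.29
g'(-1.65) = -1.30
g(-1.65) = -24.58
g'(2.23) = 6.46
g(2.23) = -14.57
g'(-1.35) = -0.70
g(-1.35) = -24.88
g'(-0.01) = 1.98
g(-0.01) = -24.02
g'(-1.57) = -1.14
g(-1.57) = -24.68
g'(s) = 2*s + 2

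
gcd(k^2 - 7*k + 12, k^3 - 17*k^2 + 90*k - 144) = k - 3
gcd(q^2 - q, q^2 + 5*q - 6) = q - 1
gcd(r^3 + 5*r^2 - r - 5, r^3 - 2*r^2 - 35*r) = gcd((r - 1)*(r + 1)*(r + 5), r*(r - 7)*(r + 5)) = r + 5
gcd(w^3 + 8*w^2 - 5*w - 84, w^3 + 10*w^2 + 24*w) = w + 4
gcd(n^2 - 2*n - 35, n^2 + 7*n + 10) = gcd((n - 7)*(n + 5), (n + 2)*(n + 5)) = n + 5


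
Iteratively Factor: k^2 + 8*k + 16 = (k + 4)*(k + 4)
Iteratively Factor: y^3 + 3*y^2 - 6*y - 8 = (y + 1)*(y^2 + 2*y - 8) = (y - 2)*(y + 1)*(y + 4)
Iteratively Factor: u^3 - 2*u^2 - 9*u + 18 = (u - 3)*(u^2 + u - 6) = (u - 3)*(u - 2)*(u + 3)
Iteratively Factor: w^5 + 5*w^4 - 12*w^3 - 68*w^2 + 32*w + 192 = (w - 2)*(w^4 + 7*w^3 + 2*w^2 - 64*w - 96) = (w - 3)*(w - 2)*(w^3 + 10*w^2 + 32*w + 32) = (w - 3)*(w - 2)*(w + 2)*(w^2 + 8*w + 16) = (w - 3)*(w - 2)*(w + 2)*(w + 4)*(w + 4)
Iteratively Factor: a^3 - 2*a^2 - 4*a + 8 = (a - 2)*(a^2 - 4) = (a - 2)^2*(a + 2)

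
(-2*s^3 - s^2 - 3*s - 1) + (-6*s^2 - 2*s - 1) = -2*s^3 - 7*s^2 - 5*s - 2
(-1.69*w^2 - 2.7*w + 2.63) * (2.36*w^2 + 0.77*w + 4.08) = -3.9884*w^4 - 7.6733*w^3 - 2.7674*w^2 - 8.9909*w + 10.7304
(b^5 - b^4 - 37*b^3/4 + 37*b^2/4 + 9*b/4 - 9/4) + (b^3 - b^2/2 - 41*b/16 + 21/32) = b^5 - b^4 - 33*b^3/4 + 35*b^2/4 - 5*b/16 - 51/32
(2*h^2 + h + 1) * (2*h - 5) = 4*h^3 - 8*h^2 - 3*h - 5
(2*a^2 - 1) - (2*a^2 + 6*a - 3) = 2 - 6*a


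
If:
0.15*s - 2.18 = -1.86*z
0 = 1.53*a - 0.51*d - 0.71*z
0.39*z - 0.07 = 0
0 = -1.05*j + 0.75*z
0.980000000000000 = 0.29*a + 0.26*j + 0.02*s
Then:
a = 2.42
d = 7.00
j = 0.13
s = 12.31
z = 0.18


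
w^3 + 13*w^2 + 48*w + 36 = (w + 1)*(w + 6)^2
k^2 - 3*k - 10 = (k - 5)*(k + 2)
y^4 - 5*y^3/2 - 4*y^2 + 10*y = y*(y - 5/2)*(y - 2)*(y + 2)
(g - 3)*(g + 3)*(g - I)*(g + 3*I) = g^4 + 2*I*g^3 - 6*g^2 - 18*I*g - 27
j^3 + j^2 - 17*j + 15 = (j - 3)*(j - 1)*(j + 5)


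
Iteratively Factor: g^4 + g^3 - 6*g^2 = (g)*(g^3 + g^2 - 6*g) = g*(g + 3)*(g^2 - 2*g) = g*(g - 2)*(g + 3)*(g)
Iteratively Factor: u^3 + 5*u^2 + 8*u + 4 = (u + 1)*(u^2 + 4*u + 4) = (u + 1)*(u + 2)*(u + 2)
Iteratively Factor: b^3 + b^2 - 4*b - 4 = (b - 2)*(b^2 + 3*b + 2) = (b - 2)*(b + 1)*(b + 2)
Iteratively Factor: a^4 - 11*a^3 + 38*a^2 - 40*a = (a - 2)*(a^3 - 9*a^2 + 20*a) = a*(a - 2)*(a^2 - 9*a + 20) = a*(a - 5)*(a - 2)*(a - 4)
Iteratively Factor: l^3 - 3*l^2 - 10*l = (l - 5)*(l^2 + 2*l) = l*(l - 5)*(l + 2)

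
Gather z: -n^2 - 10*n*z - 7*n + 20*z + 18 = -n^2 - 7*n + z*(20 - 10*n) + 18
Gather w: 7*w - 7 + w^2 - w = w^2 + 6*w - 7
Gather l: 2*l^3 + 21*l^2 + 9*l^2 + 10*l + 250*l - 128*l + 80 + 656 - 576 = 2*l^3 + 30*l^2 + 132*l + 160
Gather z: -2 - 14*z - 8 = -14*z - 10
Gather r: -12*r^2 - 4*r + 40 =-12*r^2 - 4*r + 40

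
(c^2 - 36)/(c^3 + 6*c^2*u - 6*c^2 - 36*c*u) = (c + 6)/(c*(c + 6*u))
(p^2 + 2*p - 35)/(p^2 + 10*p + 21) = (p - 5)/(p + 3)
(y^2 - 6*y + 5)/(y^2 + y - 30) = (y - 1)/(y + 6)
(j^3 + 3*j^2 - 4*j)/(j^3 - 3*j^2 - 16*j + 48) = j*(j - 1)/(j^2 - 7*j + 12)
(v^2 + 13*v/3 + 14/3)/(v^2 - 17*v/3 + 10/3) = (3*v^2 + 13*v + 14)/(3*v^2 - 17*v + 10)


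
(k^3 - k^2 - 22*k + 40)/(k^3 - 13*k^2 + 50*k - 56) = (k + 5)/(k - 7)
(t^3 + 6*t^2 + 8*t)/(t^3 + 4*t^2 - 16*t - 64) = t*(t + 2)/(t^2 - 16)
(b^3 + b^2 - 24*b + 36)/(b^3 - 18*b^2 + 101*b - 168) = (b^2 + 4*b - 12)/(b^2 - 15*b + 56)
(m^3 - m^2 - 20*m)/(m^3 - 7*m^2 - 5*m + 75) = m*(m + 4)/(m^2 - 2*m - 15)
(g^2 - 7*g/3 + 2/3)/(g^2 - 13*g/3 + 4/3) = (g - 2)/(g - 4)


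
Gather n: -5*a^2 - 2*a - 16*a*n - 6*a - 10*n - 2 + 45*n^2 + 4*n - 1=-5*a^2 - 8*a + 45*n^2 + n*(-16*a - 6) - 3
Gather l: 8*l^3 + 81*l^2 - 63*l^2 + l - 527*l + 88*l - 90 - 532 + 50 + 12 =8*l^3 + 18*l^2 - 438*l - 560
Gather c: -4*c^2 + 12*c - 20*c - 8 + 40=-4*c^2 - 8*c + 32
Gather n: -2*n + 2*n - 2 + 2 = 0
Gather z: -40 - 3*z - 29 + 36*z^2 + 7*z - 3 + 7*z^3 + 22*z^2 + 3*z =7*z^3 + 58*z^2 + 7*z - 72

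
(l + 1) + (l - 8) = 2*l - 7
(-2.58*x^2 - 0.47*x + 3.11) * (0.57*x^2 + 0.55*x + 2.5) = -1.4706*x^4 - 1.6869*x^3 - 4.9358*x^2 + 0.5355*x + 7.775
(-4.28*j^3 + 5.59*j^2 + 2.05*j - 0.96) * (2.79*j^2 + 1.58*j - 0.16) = -11.9412*j^5 + 8.8337*j^4 + 15.2365*j^3 - 0.3338*j^2 - 1.8448*j + 0.1536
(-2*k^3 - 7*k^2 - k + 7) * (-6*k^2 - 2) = 12*k^5 + 42*k^4 + 10*k^3 - 28*k^2 + 2*k - 14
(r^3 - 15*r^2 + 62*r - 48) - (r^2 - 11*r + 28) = r^3 - 16*r^2 + 73*r - 76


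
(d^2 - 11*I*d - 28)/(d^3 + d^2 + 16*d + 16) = (d - 7*I)/(d^2 + d*(1 + 4*I) + 4*I)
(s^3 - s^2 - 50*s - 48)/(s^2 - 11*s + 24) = (s^2 + 7*s + 6)/(s - 3)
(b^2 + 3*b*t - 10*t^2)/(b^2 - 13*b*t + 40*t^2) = (b^2 + 3*b*t - 10*t^2)/(b^2 - 13*b*t + 40*t^2)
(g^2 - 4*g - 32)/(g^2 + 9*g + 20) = (g - 8)/(g + 5)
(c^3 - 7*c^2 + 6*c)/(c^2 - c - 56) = c*(-c^2 + 7*c - 6)/(-c^2 + c + 56)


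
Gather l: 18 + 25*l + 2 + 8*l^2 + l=8*l^2 + 26*l + 20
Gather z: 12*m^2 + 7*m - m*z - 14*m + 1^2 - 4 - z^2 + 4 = 12*m^2 - m*z - 7*m - z^2 + 1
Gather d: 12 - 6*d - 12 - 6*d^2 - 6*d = -6*d^2 - 12*d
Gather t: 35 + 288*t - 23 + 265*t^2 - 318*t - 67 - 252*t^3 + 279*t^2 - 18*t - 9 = -252*t^3 + 544*t^2 - 48*t - 64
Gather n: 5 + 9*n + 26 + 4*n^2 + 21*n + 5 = 4*n^2 + 30*n + 36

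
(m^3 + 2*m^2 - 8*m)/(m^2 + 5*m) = (m^2 + 2*m - 8)/(m + 5)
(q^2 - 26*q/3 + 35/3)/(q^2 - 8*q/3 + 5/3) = (q - 7)/(q - 1)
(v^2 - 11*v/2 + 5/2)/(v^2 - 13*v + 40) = (v - 1/2)/(v - 8)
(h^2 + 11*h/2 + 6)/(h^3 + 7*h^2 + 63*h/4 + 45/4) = 2*(h + 4)/(2*h^2 + 11*h + 15)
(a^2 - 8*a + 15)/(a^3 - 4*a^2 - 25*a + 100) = (a - 3)/(a^2 + a - 20)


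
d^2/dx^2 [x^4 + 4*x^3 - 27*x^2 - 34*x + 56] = 12*x^2 + 24*x - 54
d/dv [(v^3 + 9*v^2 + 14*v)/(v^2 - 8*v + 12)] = (v^4 - 16*v^3 - 50*v^2 + 216*v + 168)/(v^4 - 16*v^3 + 88*v^2 - 192*v + 144)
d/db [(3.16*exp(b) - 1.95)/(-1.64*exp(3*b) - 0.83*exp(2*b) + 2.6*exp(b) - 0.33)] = (10.3648*exp(3*b) - 6.9712*exp(2*b) - 3.237*exp(b) + 4.0272)*exp(b)/(2.6896*exp(6*b) + 2.7224*exp(5*b) - 7.8391*exp(4*b) - 3.2336*exp(3*b) + 7.3078*exp(2*b) - 1.716*exp(b) + 0.1089)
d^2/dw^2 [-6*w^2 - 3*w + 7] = -12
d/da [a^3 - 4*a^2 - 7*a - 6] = 3*a^2 - 8*a - 7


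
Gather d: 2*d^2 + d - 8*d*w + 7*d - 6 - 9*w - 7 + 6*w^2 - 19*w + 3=2*d^2 + d*(8 - 8*w) + 6*w^2 - 28*w - 10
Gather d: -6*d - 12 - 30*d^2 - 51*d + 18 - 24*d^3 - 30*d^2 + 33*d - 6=-24*d^3 - 60*d^2 - 24*d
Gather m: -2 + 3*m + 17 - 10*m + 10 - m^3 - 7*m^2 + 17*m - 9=-m^3 - 7*m^2 + 10*m + 16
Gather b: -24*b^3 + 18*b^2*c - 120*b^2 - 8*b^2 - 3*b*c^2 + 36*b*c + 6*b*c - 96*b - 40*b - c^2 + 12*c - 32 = -24*b^3 + b^2*(18*c - 128) + b*(-3*c^2 + 42*c - 136) - c^2 + 12*c - 32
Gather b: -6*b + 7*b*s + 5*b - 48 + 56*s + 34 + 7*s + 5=b*(7*s - 1) + 63*s - 9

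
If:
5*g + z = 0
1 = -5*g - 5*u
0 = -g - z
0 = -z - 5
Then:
No Solution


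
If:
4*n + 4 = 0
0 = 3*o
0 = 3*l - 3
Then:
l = 1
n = -1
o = 0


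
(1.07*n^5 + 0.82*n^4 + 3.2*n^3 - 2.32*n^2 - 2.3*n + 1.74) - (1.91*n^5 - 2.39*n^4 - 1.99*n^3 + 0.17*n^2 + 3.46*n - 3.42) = -0.84*n^5 + 3.21*n^4 + 5.19*n^3 - 2.49*n^2 - 5.76*n + 5.16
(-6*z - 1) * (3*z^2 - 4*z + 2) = -18*z^3 + 21*z^2 - 8*z - 2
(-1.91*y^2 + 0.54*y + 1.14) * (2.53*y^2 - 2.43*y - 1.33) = -4.8323*y^4 + 6.0075*y^3 + 4.1123*y^2 - 3.4884*y - 1.5162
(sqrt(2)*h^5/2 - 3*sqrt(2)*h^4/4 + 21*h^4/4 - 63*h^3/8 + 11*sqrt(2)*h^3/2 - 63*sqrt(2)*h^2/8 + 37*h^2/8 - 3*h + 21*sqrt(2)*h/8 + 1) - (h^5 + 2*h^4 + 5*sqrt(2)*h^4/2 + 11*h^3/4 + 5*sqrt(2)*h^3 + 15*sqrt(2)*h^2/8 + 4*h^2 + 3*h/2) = -h^5 + sqrt(2)*h^5/2 - 13*sqrt(2)*h^4/4 + 13*h^4/4 - 85*h^3/8 + sqrt(2)*h^3/2 - 39*sqrt(2)*h^2/4 + 5*h^2/8 - 9*h/2 + 21*sqrt(2)*h/8 + 1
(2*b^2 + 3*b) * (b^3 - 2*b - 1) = 2*b^5 + 3*b^4 - 4*b^3 - 8*b^2 - 3*b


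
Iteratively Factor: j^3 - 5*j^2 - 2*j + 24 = (j + 2)*(j^2 - 7*j + 12) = (j - 3)*(j + 2)*(j - 4)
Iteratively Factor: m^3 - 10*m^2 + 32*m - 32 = (m - 4)*(m^2 - 6*m + 8) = (m - 4)^2*(m - 2)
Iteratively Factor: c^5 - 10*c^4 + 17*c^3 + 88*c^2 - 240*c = (c - 4)*(c^4 - 6*c^3 - 7*c^2 + 60*c) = c*(c - 4)*(c^3 - 6*c^2 - 7*c + 60) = c*(c - 5)*(c - 4)*(c^2 - c - 12) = c*(c - 5)*(c - 4)^2*(c + 3)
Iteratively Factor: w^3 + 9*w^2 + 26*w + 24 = (w + 2)*(w^2 + 7*w + 12) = (w + 2)*(w + 4)*(w + 3)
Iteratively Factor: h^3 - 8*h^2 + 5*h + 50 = (h - 5)*(h^2 - 3*h - 10) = (h - 5)*(h + 2)*(h - 5)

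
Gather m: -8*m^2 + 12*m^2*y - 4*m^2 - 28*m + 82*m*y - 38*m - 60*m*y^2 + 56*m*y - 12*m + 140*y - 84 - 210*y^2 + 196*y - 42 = m^2*(12*y - 12) + m*(-60*y^2 + 138*y - 78) - 210*y^2 + 336*y - 126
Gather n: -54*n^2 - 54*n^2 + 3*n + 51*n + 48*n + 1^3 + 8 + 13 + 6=-108*n^2 + 102*n + 28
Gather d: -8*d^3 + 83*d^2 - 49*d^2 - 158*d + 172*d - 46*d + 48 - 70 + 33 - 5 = -8*d^3 + 34*d^2 - 32*d + 6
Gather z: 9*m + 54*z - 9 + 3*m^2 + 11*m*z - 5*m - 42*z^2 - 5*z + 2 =3*m^2 + 4*m - 42*z^2 + z*(11*m + 49) - 7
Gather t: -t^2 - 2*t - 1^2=-t^2 - 2*t - 1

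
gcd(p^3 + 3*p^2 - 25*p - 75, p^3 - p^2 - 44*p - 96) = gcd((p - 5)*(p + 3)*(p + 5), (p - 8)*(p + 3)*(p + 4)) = p + 3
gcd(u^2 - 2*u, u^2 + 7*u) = u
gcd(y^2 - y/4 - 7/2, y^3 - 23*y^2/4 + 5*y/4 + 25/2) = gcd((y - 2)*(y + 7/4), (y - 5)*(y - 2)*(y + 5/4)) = y - 2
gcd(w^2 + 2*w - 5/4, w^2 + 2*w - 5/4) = w^2 + 2*w - 5/4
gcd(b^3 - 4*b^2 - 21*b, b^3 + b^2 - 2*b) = b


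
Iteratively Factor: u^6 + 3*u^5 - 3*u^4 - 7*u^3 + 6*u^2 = (u - 1)*(u^5 + 4*u^4 + u^3 - 6*u^2) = (u - 1)*(u + 2)*(u^4 + 2*u^3 - 3*u^2) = (u - 1)*(u + 2)*(u + 3)*(u^3 - u^2) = u*(u - 1)*(u + 2)*(u + 3)*(u^2 - u) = u^2*(u - 1)*(u + 2)*(u + 3)*(u - 1)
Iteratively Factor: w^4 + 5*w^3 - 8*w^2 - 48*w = (w + 4)*(w^3 + w^2 - 12*w) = (w - 3)*(w + 4)*(w^2 + 4*w) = w*(w - 3)*(w + 4)*(w + 4)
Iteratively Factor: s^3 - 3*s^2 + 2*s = (s)*(s^2 - 3*s + 2) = s*(s - 2)*(s - 1)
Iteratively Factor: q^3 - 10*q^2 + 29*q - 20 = (q - 5)*(q^2 - 5*q + 4) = (q - 5)*(q - 4)*(q - 1)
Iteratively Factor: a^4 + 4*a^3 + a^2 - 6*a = (a + 2)*(a^3 + 2*a^2 - 3*a) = (a - 1)*(a + 2)*(a^2 + 3*a) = (a - 1)*(a + 2)*(a + 3)*(a)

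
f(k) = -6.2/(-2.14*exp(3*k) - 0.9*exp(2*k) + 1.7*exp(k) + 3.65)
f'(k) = -6.2*(6.42*exp(3*k) + 1.8*exp(2*k) - 1.7*exp(k))/(-2.14*exp(3*k) - 0.9*exp(2*k) + 1.7*exp(k) + 3.65)^2 = (-39.804*exp(2*k) - 11.16*exp(k) + 10.54)*exp(k)/(2.14*exp(3*k) + 0.9*exp(2*k) - 1.7*exp(k) - 3.65)^2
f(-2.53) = -1.64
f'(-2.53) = 0.05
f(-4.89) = -1.69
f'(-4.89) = 0.01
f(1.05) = 0.13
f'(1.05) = -0.42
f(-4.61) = -1.69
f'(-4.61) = 0.01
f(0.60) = 0.67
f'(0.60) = -3.06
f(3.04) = 0.00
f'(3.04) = -0.00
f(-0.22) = -1.86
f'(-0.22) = -1.74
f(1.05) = 0.13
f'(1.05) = -0.42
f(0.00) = -2.68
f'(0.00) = -7.58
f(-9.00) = -1.70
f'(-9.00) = 0.00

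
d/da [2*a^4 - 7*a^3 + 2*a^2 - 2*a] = 8*a^3 - 21*a^2 + 4*a - 2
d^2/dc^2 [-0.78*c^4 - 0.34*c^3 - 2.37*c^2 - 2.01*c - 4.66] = -9.36*c^2 - 2.04*c - 4.74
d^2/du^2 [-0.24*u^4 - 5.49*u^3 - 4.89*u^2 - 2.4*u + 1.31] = -2.88*u^2 - 32.94*u - 9.78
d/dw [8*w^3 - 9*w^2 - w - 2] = 24*w^2 - 18*w - 1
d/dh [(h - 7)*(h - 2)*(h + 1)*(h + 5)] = 4*h^3 - 9*h^2 - 70*h + 39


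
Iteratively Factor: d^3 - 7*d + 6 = (d - 2)*(d^2 + 2*d - 3) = (d - 2)*(d + 3)*(d - 1)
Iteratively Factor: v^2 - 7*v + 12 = (v - 3)*(v - 4)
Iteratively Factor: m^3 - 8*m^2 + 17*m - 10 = (m - 5)*(m^2 - 3*m + 2) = (m - 5)*(m - 2)*(m - 1)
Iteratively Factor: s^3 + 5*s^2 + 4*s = (s)*(s^2 + 5*s + 4) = s*(s + 4)*(s + 1)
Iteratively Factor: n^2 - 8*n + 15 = (n - 5)*(n - 3)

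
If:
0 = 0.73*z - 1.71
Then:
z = 2.34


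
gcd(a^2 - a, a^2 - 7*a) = a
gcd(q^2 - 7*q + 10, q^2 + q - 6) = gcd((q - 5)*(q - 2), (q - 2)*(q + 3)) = q - 2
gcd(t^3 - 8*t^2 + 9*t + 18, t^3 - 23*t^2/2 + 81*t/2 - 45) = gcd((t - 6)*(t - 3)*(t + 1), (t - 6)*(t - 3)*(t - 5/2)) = t^2 - 9*t + 18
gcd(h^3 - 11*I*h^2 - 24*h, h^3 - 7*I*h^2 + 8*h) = h^2 - 8*I*h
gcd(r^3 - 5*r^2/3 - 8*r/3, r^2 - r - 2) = r + 1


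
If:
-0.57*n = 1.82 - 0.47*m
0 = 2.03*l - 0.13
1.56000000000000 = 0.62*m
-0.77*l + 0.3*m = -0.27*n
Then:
No Solution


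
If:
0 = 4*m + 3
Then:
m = -3/4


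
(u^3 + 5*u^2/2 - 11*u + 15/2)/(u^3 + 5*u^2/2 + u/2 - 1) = (2*u^3 + 5*u^2 - 22*u + 15)/(2*u^3 + 5*u^2 + u - 2)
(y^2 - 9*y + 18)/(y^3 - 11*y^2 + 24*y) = (y - 6)/(y*(y - 8))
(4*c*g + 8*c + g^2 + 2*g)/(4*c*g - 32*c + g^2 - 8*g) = (g + 2)/(g - 8)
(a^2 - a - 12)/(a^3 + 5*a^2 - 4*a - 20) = (a^2 - a - 12)/(a^3 + 5*a^2 - 4*a - 20)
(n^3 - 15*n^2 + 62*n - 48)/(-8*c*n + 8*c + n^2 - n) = (-n^2 + 14*n - 48)/(8*c - n)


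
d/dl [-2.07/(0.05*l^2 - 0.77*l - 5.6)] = (0.207*l - 1.5939)/(-0.05*l^2 + 0.77*l + 5.6)^2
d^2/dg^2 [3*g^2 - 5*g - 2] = 6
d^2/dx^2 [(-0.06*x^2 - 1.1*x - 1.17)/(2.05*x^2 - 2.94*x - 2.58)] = (-4.44089209850063e-16*x^4 - 9.96873999999999*x^3 - 31.40559*x^2 + 7.40214*x - 16.713612)/(8.615125*x^6 - 37.06605*x^5 + 20.63079*x^4 + 67.885776*x^3 - 25.964604*x^2 - 58.709448*x - 17.173512)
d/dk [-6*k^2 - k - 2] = -12*k - 1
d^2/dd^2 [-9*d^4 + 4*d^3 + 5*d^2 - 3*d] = -108*d^2 + 24*d + 10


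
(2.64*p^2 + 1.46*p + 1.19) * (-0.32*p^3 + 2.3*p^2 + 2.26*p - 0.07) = -0.8448*p^5 + 5.6048*p^4 + 8.9436*p^3 + 5.8518*p^2 + 2.5872*p - 0.0833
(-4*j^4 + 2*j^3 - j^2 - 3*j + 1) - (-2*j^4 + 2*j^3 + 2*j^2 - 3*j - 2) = -2*j^4 - 3*j^2 + 3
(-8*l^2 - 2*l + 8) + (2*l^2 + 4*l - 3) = -6*l^2 + 2*l + 5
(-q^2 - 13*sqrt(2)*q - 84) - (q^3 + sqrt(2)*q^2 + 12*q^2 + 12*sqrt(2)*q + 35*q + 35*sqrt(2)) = -q^3 - 13*q^2 - sqrt(2)*q^2 - 25*sqrt(2)*q - 35*q - 84 - 35*sqrt(2)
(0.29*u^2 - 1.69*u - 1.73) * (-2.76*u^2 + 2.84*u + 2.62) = -0.8004*u^4 + 5.488*u^3 + 0.735*u^2 - 9.341*u - 4.5326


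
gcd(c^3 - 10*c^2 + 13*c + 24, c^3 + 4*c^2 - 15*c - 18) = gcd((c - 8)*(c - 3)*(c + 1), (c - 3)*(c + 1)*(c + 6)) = c^2 - 2*c - 3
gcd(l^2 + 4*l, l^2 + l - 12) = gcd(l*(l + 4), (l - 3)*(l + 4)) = l + 4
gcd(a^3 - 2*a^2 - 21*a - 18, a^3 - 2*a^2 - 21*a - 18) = a^3 - 2*a^2 - 21*a - 18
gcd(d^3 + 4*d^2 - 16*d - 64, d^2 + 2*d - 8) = d + 4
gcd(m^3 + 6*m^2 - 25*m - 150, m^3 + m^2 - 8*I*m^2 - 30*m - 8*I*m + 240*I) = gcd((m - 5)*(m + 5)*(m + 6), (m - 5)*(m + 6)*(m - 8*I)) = m^2 + m - 30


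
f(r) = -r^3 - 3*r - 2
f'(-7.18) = -157.66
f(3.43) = -52.64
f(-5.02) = 139.57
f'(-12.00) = -435.00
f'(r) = -3*r^2 - 3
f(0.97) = -5.82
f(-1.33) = 4.34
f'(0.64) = -4.23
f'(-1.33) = -8.31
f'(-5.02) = -78.60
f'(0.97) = -5.82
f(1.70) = -12.01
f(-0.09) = -1.73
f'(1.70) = -11.67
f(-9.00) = 754.00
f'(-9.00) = -246.00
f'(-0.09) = -3.02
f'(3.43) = -38.29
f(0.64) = -4.18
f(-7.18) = 389.69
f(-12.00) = 1762.00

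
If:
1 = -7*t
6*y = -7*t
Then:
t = -1/7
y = 1/6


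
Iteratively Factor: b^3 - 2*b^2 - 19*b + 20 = (b - 1)*(b^2 - b - 20) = (b - 1)*(b + 4)*(b - 5)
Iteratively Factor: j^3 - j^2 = (j)*(j^2 - j) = j^2*(j - 1)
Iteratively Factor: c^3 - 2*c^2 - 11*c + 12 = (c + 3)*(c^2 - 5*c + 4) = (c - 4)*(c + 3)*(c - 1)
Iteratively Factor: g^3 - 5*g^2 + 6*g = (g)*(g^2 - 5*g + 6) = g*(g - 3)*(g - 2)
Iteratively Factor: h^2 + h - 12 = (h + 4)*(h - 3)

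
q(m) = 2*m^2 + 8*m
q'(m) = 4*m + 8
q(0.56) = 5.11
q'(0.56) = 10.24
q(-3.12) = -5.49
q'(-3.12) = -4.48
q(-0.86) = -5.40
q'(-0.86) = 4.56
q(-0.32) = -2.36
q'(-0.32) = 6.72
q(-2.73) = -6.93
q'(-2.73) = -2.92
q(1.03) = 10.36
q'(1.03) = 12.12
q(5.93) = 117.77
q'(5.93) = 31.72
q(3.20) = 46.08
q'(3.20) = 20.80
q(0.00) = 0.00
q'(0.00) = 8.00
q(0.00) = 0.00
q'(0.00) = 8.00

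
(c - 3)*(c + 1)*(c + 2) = c^3 - 7*c - 6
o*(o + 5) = o^2 + 5*o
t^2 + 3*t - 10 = (t - 2)*(t + 5)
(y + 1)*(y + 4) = y^2 + 5*y + 4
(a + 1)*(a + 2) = a^2 + 3*a + 2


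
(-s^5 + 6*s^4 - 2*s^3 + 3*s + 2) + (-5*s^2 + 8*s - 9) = -s^5 + 6*s^4 - 2*s^3 - 5*s^2 + 11*s - 7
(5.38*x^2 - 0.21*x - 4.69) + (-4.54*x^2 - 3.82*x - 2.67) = 0.84*x^2 - 4.03*x - 7.36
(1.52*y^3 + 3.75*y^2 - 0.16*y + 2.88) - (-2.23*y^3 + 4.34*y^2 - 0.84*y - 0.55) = 3.75*y^3 - 0.59*y^2 + 0.68*y + 3.43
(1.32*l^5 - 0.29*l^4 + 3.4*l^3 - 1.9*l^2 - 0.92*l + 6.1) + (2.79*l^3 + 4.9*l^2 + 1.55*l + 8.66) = 1.32*l^5 - 0.29*l^4 + 6.19*l^3 + 3.0*l^2 + 0.63*l + 14.76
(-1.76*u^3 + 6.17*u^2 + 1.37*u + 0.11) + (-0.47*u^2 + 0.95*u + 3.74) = -1.76*u^3 + 5.7*u^2 + 2.32*u + 3.85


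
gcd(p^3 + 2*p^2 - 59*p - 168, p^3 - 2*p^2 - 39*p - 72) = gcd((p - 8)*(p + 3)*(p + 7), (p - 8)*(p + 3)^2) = p^2 - 5*p - 24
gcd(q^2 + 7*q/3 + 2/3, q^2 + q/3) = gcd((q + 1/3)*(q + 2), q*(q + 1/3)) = q + 1/3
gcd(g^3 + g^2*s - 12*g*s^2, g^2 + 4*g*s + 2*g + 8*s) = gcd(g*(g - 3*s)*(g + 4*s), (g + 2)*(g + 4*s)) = g + 4*s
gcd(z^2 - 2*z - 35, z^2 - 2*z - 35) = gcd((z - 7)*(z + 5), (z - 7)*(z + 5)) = z^2 - 2*z - 35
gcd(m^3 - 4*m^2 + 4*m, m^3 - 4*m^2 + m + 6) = m - 2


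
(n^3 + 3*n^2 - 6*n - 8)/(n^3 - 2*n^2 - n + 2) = (n + 4)/(n - 1)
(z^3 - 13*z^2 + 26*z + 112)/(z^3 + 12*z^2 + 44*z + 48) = (z^2 - 15*z + 56)/(z^2 + 10*z + 24)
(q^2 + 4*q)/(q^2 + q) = (q + 4)/(q + 1)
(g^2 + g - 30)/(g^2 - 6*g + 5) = (g + 6)/(g - 1)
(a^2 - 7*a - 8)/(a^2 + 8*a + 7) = (a - 8)/(a + 7)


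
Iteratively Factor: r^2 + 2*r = (r)*(r + 2)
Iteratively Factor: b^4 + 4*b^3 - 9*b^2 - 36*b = (b + 4)*(b^3 - 9*b) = b*(b + 4)*(b^2 - 9) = b*(b + 3)*(b + 4)*(b - 3)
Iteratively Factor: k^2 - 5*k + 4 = (k - 4)*(k - 1)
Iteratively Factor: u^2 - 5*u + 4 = (u - 1)*(u - 4)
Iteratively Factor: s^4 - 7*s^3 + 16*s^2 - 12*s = (s - 2)*(s^3 - 5*s^2 + 6*s) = (s - 3)*(s - 2)*(s^2 - 2*s) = (s - 3)*(s - 2)^2*(s)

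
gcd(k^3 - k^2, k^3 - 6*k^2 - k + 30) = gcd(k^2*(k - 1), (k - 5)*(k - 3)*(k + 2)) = 1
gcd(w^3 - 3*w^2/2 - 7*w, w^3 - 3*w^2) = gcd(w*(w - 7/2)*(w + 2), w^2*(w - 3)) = w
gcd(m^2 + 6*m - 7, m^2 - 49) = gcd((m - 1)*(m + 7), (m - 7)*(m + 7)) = m + 7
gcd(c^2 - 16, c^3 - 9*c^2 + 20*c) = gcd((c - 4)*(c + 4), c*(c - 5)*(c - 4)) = c - 4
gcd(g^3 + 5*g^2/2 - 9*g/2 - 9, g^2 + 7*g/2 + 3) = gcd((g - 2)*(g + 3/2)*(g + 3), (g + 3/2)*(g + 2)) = g + 3/2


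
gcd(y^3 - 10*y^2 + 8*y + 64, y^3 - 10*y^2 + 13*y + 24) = y - 8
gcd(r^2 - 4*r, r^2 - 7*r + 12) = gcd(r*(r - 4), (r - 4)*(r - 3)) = r - 4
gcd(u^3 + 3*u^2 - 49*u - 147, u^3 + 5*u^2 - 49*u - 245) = u^2 - 49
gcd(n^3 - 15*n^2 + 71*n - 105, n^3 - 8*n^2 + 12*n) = 1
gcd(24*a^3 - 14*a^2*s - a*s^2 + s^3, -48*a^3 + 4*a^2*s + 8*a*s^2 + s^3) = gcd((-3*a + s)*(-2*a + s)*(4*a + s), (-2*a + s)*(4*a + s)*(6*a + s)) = -8*a^2 + 2*a*s + s^2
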